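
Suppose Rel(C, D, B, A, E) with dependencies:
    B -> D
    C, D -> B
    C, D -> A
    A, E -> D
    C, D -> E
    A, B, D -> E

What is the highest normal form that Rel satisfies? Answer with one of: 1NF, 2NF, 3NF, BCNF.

3NF

Candidate keys: {A, C, E}, {B, C}, {C, D}. Prime attributes: {A, B, C, D, E}.
B -> D: {B}⁺ = {B, D}, which is not all of the attributes, so the left side is not a superkey — BCNF is violated.
But every attribute on its right side ({D}) is prime, and the same holds for every other non-superkey FD, so 3NF still holds.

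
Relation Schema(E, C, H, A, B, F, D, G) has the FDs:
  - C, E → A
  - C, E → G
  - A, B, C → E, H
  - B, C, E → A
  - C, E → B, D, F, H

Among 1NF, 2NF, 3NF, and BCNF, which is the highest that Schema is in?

BCNF

Candidate keys: {A, B, C}, {C, E}. Prime attributes: {A, B, C, E}.
Every FD has a superkey on the left, so the relation is in BCNF.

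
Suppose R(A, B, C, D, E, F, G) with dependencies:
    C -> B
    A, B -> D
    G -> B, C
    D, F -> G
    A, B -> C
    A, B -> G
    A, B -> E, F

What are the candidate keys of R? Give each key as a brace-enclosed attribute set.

No FD produces {A}, so it must be in every candidate key.
{A, B}⁺ = {A, B, C, D, E, F, G}, which is every attribute, so {A, B} is a candidate key.
{A, C}⁺ = {A, B, C, D, E, F, G}, which is every attribute, so {A, C} is a candidate key.
{A, G}⁺ = {A, B, C, D, E, F, G}, which is every attribute, so {A, G} is a candidate key.
{A, D, F}⁺ = {A, B, C, D, E, F, G}, which is every attribute, so {A, D, F} is a candidate key.
These are minimal and exhaustive — every other superkey contains one of them.

{A, B}, {A, C}, {A, D, F}, {A, G}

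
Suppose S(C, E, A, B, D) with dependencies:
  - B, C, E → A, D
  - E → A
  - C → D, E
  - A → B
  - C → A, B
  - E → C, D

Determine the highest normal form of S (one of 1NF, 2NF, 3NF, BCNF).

Candidate keys: {C}, {E}. Prime attributes: {C, E}.
For A → B we have {A}⁺ = {A, B}; {A} is not a superkey, so BCNF fails.
Because {B} is non-prime and the left side of A → B is not a superkey, the relation is not in 3NF.
With only single-attribute keys there can be no partial dependency, so 2NF holds.

2NF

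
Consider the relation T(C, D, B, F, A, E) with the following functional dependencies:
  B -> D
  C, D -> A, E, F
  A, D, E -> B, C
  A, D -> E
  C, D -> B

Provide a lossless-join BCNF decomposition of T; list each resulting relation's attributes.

Candidate keys of the original relation: {A, B}, {A, D}, {B, C}, {C, D}.
Within {A, B, C, D, E, F}: {B}⁺ ∩ {A, B, C, D, E, F} = {B, D}, not the whole set, so B -> D violates BCNF; decompose into {B, D} and {A, B, C, E, F}.
{B, D} has no BCNF violation.
{A, B, C, E, F} has no BCNF violation.

{A, B, C, E, F}; {B, D}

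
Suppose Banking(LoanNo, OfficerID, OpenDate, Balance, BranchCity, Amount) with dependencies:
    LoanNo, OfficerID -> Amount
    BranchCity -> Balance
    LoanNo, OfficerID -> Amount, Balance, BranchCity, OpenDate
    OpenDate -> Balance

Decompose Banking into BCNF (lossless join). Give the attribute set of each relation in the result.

Candidate key of the original relation: {LoanNo, OfficerID}.
{Amount, Balance, BranchCity, LoanNo, OfficerID, OpenDate}: {BranchCity} determines {Balance, BranchCity} here but is not a superkey — split on BranchCity -> Balance, giving {Balance, BranchCity} and {Amount, BranchCity, LoanNo, OfficerID, OpenDate}.
{Balance, BranchCity} has no BCNF violation.
{Amount, BranchCity, LoanNo, OfficerID, OpenDate} has no BCNF violation.

{Amount, BranchCity, LoanNo, OfficerID, OpenDate}; {Balance, BranchCity}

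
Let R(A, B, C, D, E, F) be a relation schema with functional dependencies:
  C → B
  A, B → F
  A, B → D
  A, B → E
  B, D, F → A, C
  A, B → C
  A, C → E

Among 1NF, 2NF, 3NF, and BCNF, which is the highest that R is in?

Candidate keys: {A, B}, {A, C}, {B, D, F}, {C, D, F}. Prime attributes: {A, B, C, D, F}.
C → B breaks BCNF: {C}⁺ = {B, C}, so {C} is not a superkey.
But every attribute on its right side ({B}) is prime, and the same holds for every other non-superkey FD, so 3NF still holds.

3NF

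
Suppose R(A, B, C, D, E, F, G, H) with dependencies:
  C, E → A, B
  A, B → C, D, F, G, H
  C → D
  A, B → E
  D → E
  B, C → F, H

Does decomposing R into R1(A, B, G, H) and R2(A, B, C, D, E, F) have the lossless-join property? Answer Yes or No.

The shared attributes are {A, B} and {A, B}⁺ = {A, B, C, D, E, F, G, H}.
Since R1 ⊆ {A, B, C, D, E, F, G, H}, the intersection is a superkey of R1; the decomposition is lossless.

Yes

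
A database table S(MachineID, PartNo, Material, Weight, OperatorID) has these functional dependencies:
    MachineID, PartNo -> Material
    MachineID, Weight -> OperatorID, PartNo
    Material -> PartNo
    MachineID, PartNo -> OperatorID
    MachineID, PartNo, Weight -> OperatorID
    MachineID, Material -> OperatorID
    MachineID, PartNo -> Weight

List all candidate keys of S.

{MachineID, Material}, {MachineID, PartNo}, {MachineID, Weight}

{MachineID} never appears on the right of any FD, so every key must include it.
{MachineID, Material}⁺ = {MachineID, Material, OperatorID, PartNo, Weight} — all of the relation — so {MachineID, Material} is a candidate key.
{MachineID, PartNo}⁺ = {MachineID, Material, OperatorID, PartNo, Weight} — all of the relation — so {MachineID, PartNo} is a candidate key.
{MachineID, Weight}⁺ = {MachineID, Material, OperatorID, PartNo, Weight} — all of the relation — so {MachineID, Weight} is a candidate key.
Any other superkey properly contains one of these, so there are no further candidate keys.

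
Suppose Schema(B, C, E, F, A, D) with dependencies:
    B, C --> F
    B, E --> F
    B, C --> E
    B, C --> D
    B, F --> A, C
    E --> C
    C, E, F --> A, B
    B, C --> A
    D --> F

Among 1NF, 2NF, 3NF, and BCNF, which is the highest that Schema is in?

3NF

Candidate keys: {B, C}, {B, D}, {B, E}, {B, F}, {D, E}, {E, F}. Prime attributes: {B, C, D, E, F}.
E --> C: {E}⁺ = {C, E}, which is not all of the attributes, so the left side is not a superkey — BCNF is violated.
Its right-hand attributes {C} are all prime, as are those of every other non-superkey FD — the relation is in 3NF.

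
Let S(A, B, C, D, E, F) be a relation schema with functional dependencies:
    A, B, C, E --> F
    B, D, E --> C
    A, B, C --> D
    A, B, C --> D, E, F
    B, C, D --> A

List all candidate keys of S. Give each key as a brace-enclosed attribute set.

{A, B, C}, {B, C, D}, {B, D, E}

{B} never appears on the right of any FD, so every key must include it.
{A, B, C} is a candidate key since {A, B, C}⁺ = {A, B, C, D, E, F} covers every attribute.
{B, C, D} is a candidate key since {B, C, D}⁺ = {A, B, C, D, E, F} covers every attribute.
{B, D, E} is a candidate key since {B, D, E}⁺ = {A, B, C, D, E, F} covers every attribute.
These are minimal and exhaustive — every other superkey contains one of them.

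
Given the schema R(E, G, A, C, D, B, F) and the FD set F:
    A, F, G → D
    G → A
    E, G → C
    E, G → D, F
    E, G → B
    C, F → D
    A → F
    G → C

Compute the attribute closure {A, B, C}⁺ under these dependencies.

{A, B, C, D, F}

Start with {A, B, C}.
A → F applies; add {F} → now {A, B, C, F}.
C, F → D applies; add {D} → now {A, B, C, D, F}.
No further FD applies.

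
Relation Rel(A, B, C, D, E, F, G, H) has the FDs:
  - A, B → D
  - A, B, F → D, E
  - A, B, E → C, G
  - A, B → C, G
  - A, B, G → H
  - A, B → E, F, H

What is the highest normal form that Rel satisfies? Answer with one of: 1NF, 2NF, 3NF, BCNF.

BCNF

Candidate key: {A, B}. Prime attributes: {A, B}.
The left-hand side of every FD is a superkey, so BCNF is satisfied.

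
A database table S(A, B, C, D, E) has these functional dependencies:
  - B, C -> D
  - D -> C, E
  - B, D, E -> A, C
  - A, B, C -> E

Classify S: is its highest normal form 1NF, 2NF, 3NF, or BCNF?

Candidate keys: {B, C}, {B, D}. Prime attributes: {B, C, D}.
For D -> C, E we have {D}⁺ = {C, D, E}; {D} is not a superkey, so BCNF fails.
D -> C, E has non-prime {E} on the right and a non-superkey on the left, so 3NF fails.
Since {D} ⊂ {B, D} and {D}⁺ ⊇ {E} with {E} non-prime, there is a partial dependency; 2NF fails.

1NF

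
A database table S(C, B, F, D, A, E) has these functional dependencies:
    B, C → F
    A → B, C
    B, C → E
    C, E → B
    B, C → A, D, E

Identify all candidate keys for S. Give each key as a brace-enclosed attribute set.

{A}, {B, C}, {C, E}

Closure of {A} is {A, B, C, D, E, F}, the whole schema; {A} is a candidate key.
Closure of {B, C} is {A, B, C, D, E, F}, the whole schema; {B, C} is a candidate key.
Closure of {C, E} is {A, B, C, D, E, F}, the whole schema; {C, E} is a candidate key.
These are minimal and exhaustive — every other superkey contains one of them.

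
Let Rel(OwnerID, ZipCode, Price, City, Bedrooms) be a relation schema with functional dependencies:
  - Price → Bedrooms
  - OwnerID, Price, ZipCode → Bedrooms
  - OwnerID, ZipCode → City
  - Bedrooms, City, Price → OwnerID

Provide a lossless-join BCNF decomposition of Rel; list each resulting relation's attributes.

{Bedrooms, Price}; {City, OwnerID, ZipCode}; {OwnerID, Price, ZipCode}

Candidate keys of the original relation: {City, Price, ZipCode}, {OwnerID, Price, ZipCode}.
{Bedrooms, City, OwnerID, Price, ZipCode}: {Price} determines {Bedrooms, Price} here but is not a superkey — split on Price → Bedrooms, giving {Bedrooms, Price} and {City, OwnerID, Price, ZipCode}.
{Bedrooms, Price}: every determinant is a superkey — BCNF.
{City, OwnerID, Price, ZipCode}: {OwnerID, ZipCode} determines {City, OwnerID, ZipCode} here but is not a superkey — split on OwnerID, ZipCode → City, giving {City, OwnerID, ZipCode} and {OwnerID, Price, ZipCode}.
{City, OwnerID, ZipCode}: every determinant is a superkey — BCNF.
{OwnerID, Price, ZipCode}: every determinant is a superkey — BCNF.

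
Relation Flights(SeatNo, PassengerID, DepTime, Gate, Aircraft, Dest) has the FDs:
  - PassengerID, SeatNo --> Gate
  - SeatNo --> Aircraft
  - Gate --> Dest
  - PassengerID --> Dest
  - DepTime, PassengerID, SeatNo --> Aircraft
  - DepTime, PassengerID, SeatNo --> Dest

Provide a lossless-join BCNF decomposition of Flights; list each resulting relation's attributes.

Candidate key of the original relation: {DepTime, PassengerID, SeatNo}.
In {Aircraft, DepTime, Dest, Gate, PassengerID, SeatNo}, {PassengerID, SeatNo} is not a superkey ({PassengerID, SeatNo}⁺ restricted to this set is {Aircraft, Dest, Gate, PassengerID, SeatNo}), so split on PassengerID, SeatNo --> Aircraft, Dest, Gate into {Aircraft, Dest, Gate, PassengerID, SeatNo} and {DepTime, PassengerID, SeatNo}.
In {Aircraft, Dest, Gate, PassengerID, SeatNo}, {SeatNo} is not a superkey ({SeatNo}⁺ restricted to this set is {Aircraft, SeatNo}), so split on SeatNo --> Aircraft into {Aircraft, SeatNo} and {Dest, Gate, PassengerID, SeatNo}.
{Aircraft, SeatNo} is in BCNF.
In {Dest, Gate, PassengerID, SeatNo}, {Gate} is not a superkey ({Gate}⁺ restricted to this set is {Dest, Gate}), so split on Gate --> Dest into {Dest, Gate} and {Gate, PassengerID, SeatNo}.
{Dest, Gate} is in BCNF.
{Gate, PassengerID, SeatNo} is in BCNF.
{DepTime, PassengerID, SeatNo} is in BCNF.

{Aircraft, SeatNo}; {DepTime, PassengerID, SeatNo}; {Dest, Gate}; {Gate, PassengerID, SeatNo}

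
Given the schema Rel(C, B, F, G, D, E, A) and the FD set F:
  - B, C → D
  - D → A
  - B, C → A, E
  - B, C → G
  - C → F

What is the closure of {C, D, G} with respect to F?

Start with {C, D, G}.
D → A applies; add {A} → now {A, C, D, G}.
C → F applies; add {F} → now {A, C, D, F, G}.
No further FD applies.

{A, C, D, F, G}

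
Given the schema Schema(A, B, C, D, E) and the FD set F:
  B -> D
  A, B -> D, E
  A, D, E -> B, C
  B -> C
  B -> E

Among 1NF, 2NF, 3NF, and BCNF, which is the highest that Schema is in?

Candidate keys: {A, B}, {A, D, E}. Prime attributes: {A, B, D, E}.
B -> D breaks BCNF: {B}⁺ = {B, C, D, E}, so {B} is not a superkey.
B -> C has non-prime {C} on the right and a non-superkey on the left, so 3NF fails.
{B} is a proper subset of the key {A, B}, and {B}⁺ contains the non-prime attribute {C} — a partial dependency, so 2NF is violated.

1NF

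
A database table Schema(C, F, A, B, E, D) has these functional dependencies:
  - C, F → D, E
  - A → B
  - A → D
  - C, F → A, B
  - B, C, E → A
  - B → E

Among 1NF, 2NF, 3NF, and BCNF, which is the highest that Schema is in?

2NF

Candidate key: {C, F}. Prime attributes: {C, F}.
A → B: {A}⁺ = {A, B, D, E}, which is not all of the attributes, so the left side is not a superkey — BCNF is violated.
Because {B} is non-prime and the left side of A → B is not a superkey, the relation is not in 3NF.
No non-prime attribute depends on a proper subset of any candidate key, so 2NF holds.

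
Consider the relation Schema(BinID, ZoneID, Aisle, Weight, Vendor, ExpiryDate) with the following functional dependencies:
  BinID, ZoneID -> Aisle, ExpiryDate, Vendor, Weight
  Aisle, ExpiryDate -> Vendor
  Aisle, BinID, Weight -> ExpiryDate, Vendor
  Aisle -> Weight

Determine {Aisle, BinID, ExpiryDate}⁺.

{Aisle, BinID, ExpiryDate, Vendor, Weight}

Start with {Aisle, BinID, ExpiryDate}.
Aisle, ExpiryDate -> Vendor applies; add {Vendor} → now {Aisle, BinID, ExpiryDate, Vendor}.
Aisle -> Weight applies; add {Weight} → now {Aisle, BinID, ExpiryDate, Vendor, Weight}.
No further FD applies.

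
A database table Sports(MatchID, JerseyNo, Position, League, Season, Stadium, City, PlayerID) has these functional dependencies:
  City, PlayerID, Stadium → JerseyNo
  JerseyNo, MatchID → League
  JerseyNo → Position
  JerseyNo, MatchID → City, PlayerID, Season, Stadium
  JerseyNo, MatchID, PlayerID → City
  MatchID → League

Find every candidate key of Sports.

Attributes never on any right-hand side: {MatchID} — every candidate key must contain it.
{JerseyNo, MatchID}⁺ = {City, JerseyNo, League, MatchID, PlayerID, Position, Season, Stadium}, which is every attribute, so {JerseyNo, MatchID} is a candidate key.
{City, MatchID, PlayerID, Stadium}⁺ = {City, JerseyNo, League, MatchID, PlayerID, Position, Season, Stadium}, which is every attribute, so {City, MatchID, PlayerID, Stadium} is a candidate key.
No proper subset of any of these is a key, and no other minimal superkey exists.

{City, MatchID, PlayerID, Stadium}, {JerseyNo, MatchID}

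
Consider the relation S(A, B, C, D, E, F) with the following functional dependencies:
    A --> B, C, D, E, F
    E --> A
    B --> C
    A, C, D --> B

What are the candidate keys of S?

{A}, {E}

{A}⁺ = {A, B, C, D, E, F}, which is every attribute, so {A} is a candidate key.
{E}⁺ = {A, B, C, D, E, F}, which is every attribute, so {E} is a candidate key.
These are minimal and exhaustive — every other superkey contains one of them.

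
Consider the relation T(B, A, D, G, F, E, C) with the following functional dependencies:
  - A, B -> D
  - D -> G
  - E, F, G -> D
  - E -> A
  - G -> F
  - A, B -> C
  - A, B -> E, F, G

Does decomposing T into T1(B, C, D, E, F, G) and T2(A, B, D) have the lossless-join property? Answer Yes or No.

No

Common attributes: {B, D}; their closure is {B, D, F, G}.
The closure covers neither T1 nor T2 entirely; the join is not lossless.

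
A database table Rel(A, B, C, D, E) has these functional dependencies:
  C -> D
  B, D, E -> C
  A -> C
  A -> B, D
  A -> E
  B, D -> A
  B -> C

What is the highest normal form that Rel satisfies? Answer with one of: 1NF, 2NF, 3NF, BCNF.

Candidate keys: {A}, {B}. Prime attributes: {A, B}.
C -> D: {C}⁺ = {C, D}, which is not all of the attributes, so the left side is not a superkey — BCNF is violated.
Because {D} is non-prime and the left side of C -> D is not a superkey, the relation is not in 3NF.
With only single-attribute keys there can be no partial dependency, so 2NF holds.

2NF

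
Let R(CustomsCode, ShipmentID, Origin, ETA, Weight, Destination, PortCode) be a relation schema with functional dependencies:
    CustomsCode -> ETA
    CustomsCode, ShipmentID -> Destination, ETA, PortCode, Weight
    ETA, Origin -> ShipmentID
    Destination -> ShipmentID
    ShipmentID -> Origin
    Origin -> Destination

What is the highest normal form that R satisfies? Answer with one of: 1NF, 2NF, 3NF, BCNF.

Candidate keys: {CustomsCode, Destination}, {CustomsCode, Origin}, {CustomsCode, ShipmentID}. Prime attributes: {CustomsCode, Destination, Origin, ShipmentID}.
CustomsCode -> ETA breaks BCNF: {CustomsCode}⁺ = {CustomsCode, ETA}, so {CustomsCode} is not a superkey.
CustomsCode -> ETA determines the non-prime attribute {ETA} from a non-superkey — 3NF is violated.
Since {CustomsCode} ⊂ {CustomsCode, Destination} and {CustomsCode}⁺ ⊇ {ETA} with {ETA} non-prime, there is a partial dependency; 2NF fails.

1NF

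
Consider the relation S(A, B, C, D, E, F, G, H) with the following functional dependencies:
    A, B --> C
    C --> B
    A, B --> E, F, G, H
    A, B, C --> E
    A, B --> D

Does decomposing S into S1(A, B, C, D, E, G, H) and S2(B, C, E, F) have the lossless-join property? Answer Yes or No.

Common attributes: {B, C, E}; their closure is {B, C, E}.
Neither S1 nor S2 is contained in that closure, so the decomposition is lossy.

No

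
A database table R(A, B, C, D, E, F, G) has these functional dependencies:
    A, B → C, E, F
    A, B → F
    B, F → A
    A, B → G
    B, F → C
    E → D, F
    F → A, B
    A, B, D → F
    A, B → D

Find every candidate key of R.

{E}⁺ = {A, B, C, D, E, F, G} — all of the relation — so {E} is a candidate key.
{F}⁺ = {A, B, C, D, E, F, G} — all of the relation — so {F} is a candidate key.
{A, B}⁺ = {A, B, C, D, E, F, G} — all of the relation — so {A, B} is a candidate key.
Any other superkey properly contains one of these, so there are no further candidate keys.

{A, B}, {E}, {F}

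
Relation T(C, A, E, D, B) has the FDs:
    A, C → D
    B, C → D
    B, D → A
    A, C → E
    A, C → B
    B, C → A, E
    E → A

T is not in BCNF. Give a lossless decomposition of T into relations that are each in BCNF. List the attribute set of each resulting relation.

Candidate keys of the original relation: {A, C}, {B, C}, {C, E}.
{A, B, C, D, E}: {B, D} determines {A, B, D} here but is not a superkey — split on B, D → A, giving {A, B, D} and {B, C, D, E}.
{A, B, D} has no BCNF violation.
{B, C, D, E} has no BCNF violation.

{A, B, D}; {B, C, D, E}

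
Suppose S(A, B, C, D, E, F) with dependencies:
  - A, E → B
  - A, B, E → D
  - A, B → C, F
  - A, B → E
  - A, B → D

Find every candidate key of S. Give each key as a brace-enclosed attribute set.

{A, B}, {A, E}

{A} never appears on the right of any FD, so every key must include it.
{A, B}⁺ = {A, B, C, D, E, F} — all of the relation — so {A, B} is a candidate key.
{A, E}⁺ = {A, B, C, D, E, F} — all of the relation — so {A, E} is a candidate key.
Any other superkey properly contains one of these, so there are no further candidate keys.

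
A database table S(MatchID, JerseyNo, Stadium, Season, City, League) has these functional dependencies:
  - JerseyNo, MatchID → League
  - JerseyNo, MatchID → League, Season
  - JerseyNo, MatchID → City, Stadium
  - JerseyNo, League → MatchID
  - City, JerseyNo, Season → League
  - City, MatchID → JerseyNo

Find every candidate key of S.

{City, MatchID}⁺ = {City, JerseyNo, League, MatchID, Season, Stadium}, which is every attribute, so {City, MatchID} is a candidate key.
{JerseyNo, League}⁺ = {City, JerseyNo, League, MatchID, Season, Stadium}, which is every attribute, so {JerseyNo, League} is a candidate key.
{JerseyNo, MatchID}⁺ = {City, JerseyNo, League, MatchID, Season, Stadium}, which is every attribute, so {JerseyNo, MatchID} is a candidate key.
{City, JerseyNo, Season}⁺ = {City, JerseyNo, League, MatchID, Season, Stadium}, which is every attribute, so {City, JerseyNo, Season} is a candidate key.
No proper subset of any of these is a key, and no other minimal superkey exists.

{City, JerseyNo, Season}, {City, MatchID}, {JerseyNo, League}, {JerseyNo, MatchID}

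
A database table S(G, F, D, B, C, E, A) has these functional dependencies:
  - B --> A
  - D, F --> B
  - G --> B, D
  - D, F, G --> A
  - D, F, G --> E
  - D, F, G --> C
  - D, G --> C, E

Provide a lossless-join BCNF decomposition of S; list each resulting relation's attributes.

Candidate key of the original relation: {F, G}.
In {A, B, C, D, E, F, G}, {B} is not a superkey ({B}⁺ restricted to this set is {A, B}), so split on B --> A into {A, B} and {B, C, D, E, F, G}.
{A, B}: every determinant is a superkey — BCNF.
In {B, C, D, E, F, G}, {D, F} is not a superkey ({D, F}⁺ restricted to this set is {B, D, F}), so split on D, F --> B into {B, D, F} and {C, D, E, F, G}.
{B, D, F}: every determinant is a superkey — BCNF.
In {C, D, E, F, G}, {G} is not a superkey ({G}⁺ restricted to this set is {C, D, E, G}), so split on G --> C, D, E into {C, D, E, G} and {F, G}.
{C, D, E, G}: every determinant is a superkey — BCNF.
{F, G}: every determinant is a superkey — BCNF.

{A, B}; {B, D, F}; {C, D, E, G}; {F, G}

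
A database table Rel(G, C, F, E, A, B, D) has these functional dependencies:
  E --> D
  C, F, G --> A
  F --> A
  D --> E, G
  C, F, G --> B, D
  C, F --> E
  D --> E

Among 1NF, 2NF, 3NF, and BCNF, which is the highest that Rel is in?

Candidate key: {C, F}. Prime attributes: {C, F}.
E --> D: {E}⁺ = {D, E, G}, which is not all of the attributes, so the left side is not a superkey — BCNF is violated.
E --> D has non-prime {D} on the right and a non-superkey on the left, so 3NF fails.
Since {F} ⊂ {C, F} and {F}⁺ ⊇ {A} with {A} non-prime, there is a partial dependency; 2NF fails.

1NF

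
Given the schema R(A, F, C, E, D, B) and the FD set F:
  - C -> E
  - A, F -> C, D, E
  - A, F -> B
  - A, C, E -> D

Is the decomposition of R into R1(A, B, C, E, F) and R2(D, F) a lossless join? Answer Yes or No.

No

The shared attributes are {F} and {F}⁺ = {F}.
The closure covers neither R1 nor R2 entirely; the join is not lossless.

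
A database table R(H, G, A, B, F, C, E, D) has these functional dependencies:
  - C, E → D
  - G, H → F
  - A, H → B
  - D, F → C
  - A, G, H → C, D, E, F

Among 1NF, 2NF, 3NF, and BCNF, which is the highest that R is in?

Candidate key: {A, G, H}. Prime attributes: {A, G, H}.
For C, E → D we have {C, E}⁺ = {C, D, E}; {C, E} is not a superkey, so BCNF fails.
Because {D} is non-prime and the left side of C, E → D is not a superkey, the relation is not in 3NF.
Since {A, H} ⊂ {A, G, H} and {A, H}⁺ ⊇ {B} with {B} non-prime, there is a partial dependency; 2NF fails.

1NF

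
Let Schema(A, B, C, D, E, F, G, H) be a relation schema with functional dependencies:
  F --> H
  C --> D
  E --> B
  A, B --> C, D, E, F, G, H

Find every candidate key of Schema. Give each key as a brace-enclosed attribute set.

{A, B}, {A, E}

No FD produces {A}, so it must be in every candidate key.
Closure of {A, B} is {A, B, C, D, E, F, G, H}, the whole schema; {A, B} is a candidate key.
Closure of {A, E} is {A, B, C, D, E, F, G, H}, the whole schema; {A, E} is a candidate key.
No proper subset of any of these is a key, and no other minimal superkey exists.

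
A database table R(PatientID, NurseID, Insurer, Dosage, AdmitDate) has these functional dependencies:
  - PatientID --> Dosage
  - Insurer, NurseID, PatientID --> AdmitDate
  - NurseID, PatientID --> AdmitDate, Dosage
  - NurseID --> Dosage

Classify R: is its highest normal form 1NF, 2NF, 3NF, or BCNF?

Candidate key: {Insurer, NurseID, PatientID}. Prime attributes: {Insurer, NurseID, PatientID}.
PatientID --> Dosage breaks BCNF: {PatientID}⁺ = {Dosage, PatientID}, so {PatientID} is not a superkey.
Because {Dosage} is non-prime and the left side of PatientID --> Dosage is not a superkey, the relation is not in 3NF.
{NurseID} is a proper subset of the key {Insurer, NurseID, PatientID}, and {NurseID}⁺ contains the non-prime attribute {Dosage} — a partial dependency, so 2NF is violated.

1NF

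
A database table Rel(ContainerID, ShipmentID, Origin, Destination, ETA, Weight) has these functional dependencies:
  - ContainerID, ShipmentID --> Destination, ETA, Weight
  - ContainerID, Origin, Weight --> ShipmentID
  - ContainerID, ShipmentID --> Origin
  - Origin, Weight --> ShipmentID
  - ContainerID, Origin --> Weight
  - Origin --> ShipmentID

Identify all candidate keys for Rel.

{ContainerID, Origin}, {ContainerID, ShipmentID}

{ContainerID} never appears on the right of any FD, so every key must include it.
Closure of {ContainerID, Origin} is {ContainerID, Destination, ETA, Origin, ShipmentID, Weight}, the whole schema; {ContainerID, Origin} is a candidate key.
Closure of {ContainerID, ShipmentID} is {ContainerID, Destination, ETA, Origin, ShipmentID, Weight}, the whole schema; {ContainerID, ShipmentID} is a candidate key.
Any other superkey properly contains one of these, so there are no further candidate keys.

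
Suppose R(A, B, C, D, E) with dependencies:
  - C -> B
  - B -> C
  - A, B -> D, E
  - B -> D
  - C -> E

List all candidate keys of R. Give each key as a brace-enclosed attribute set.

{A, B}, {A, C}

Attributes never on any right-hand side: {A} — every candidate key must contain it.
Closure of {A, B} is {A, B, C, D, E}, the whole schema; {A, B} is a candidate key.
Closure of {A, C} is {A, B, C, D, E}, the whole schema; {A, C} is a candidate key.
These are minimal and exhaustive — every other superkey contains one of them.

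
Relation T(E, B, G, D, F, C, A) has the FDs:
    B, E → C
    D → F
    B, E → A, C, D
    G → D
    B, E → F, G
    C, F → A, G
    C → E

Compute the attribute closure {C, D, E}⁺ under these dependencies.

{A, C, D, E, F, G}

Start with {C, D, E}.
D → F applies; add {F} → now {C, D, E, F}.
C, F → A, G applies; add {A, G} → now {A, C, D, E, F, G}.
No further FD applies.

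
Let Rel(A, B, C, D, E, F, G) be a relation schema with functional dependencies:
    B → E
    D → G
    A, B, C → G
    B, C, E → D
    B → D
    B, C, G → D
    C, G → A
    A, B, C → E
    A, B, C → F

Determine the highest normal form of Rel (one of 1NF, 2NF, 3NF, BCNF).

1NF

Candidate key: {B, C}. Prime attributes: {B, C}.
B → E breaks BCNF: {B}⁺ = {B, D, E, G}, so {B} is not a superkey.
B → E has non-prime {E} on the right and a non-superkey on the left, so 3NF fails.
{B} is a proper subset of the key {B, C}, and {B}⁺ contains the non-prime attributes {D, E, G} — a partial dependency, so 2NF is violated.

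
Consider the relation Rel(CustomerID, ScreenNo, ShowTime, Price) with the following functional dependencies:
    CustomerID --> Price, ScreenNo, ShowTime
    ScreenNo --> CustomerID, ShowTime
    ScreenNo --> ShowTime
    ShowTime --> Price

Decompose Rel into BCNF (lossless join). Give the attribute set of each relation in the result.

Candidate keys of the original relation: {CustomerID}, {ScreenNo}.
In {CustomerID, Price, ScreenNo, ShowTime}, {ShowTime} is not a superkey ({ShowTime}⁺ restricted to this set is {Price, ShowTime}), so split on ShowTime --> Price into {Price, ShowTime} and {CustomerID, ScreenNo, ShowTime}.
{Price, ShowTime} has no BCNF violation.
{CustomerID, ScreenNo, ShowTime} has no BCNF violation.

{CustomerID, ScreenNo, ShowTime}; {Price, ShowTime}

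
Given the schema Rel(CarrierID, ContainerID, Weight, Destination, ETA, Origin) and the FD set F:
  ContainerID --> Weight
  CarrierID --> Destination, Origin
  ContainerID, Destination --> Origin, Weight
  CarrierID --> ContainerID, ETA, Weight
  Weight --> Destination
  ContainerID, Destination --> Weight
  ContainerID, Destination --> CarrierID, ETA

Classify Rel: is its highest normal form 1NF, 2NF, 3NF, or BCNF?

Candidate keys: {CarrierID}, {ContainerID}. Prime attributes: {CarrierID, ContainerID}.
Weight --> Destination: {Weight}⁺ = {Destination, Weight}, which is not all of the attributes, so the left side is not a superkey — BCNF is violated.
Weight --> Destination determines the non-prime attribute {Destination} from a non-superkey — 3NF is violated.
All keys have size 1, which rules out partial dependencies — 2NF is satisfied.

2NF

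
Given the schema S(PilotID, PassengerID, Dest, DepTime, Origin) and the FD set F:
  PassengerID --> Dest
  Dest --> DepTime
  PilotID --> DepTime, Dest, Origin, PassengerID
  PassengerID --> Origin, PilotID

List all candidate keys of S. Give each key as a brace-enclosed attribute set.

{PassengerID}⁺ = {DepTime, Dest, Origin, PassengerID, PilotID} — all of the relation — so {PassengerID} is a candidate key.
{PilotID}⁺ = {DepTime, Dest, Origin, PassengerID, PilotID} — all of the relation — so {PilotID} is a candidate key.
No proper subset of any of these is a key, and no other minimal superkey exists.

{PassengerID}, {PilotID}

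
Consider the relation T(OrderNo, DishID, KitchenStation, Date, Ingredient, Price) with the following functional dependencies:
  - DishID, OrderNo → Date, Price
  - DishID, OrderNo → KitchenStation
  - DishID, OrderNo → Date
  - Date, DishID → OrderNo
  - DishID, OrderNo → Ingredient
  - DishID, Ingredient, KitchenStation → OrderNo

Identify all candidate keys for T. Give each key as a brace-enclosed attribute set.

Attributes never on any right-hand side: {DishID} — every candidate key must contain it.
{Date, DishID}⁺ = {Date, DishID, Ingredient, KitchenStation, OrderNo, Price} — all of the relation — so {Date, DishID} is a candidate key.
{DishID, OrderNo}⁺ = {Date, DishID, Ingredient, KitchenStation, OrderNo, Price} — all of the relation — so {DishID, OrderNo} is a candidate key.
{DishID, Ingredient, KitchenStation}⁺ = {Date, DishID, Ingredient, KitchenStation, OrderNo, Price} — all of the relation — so {DishID, Ingredient, KitchenStation} is a candidate key.
These are minimal and exhaustive — every other superkey contains one of them.

{Date, DishID}, {DishID, Ingredient, KitchenStation}, {DishID, OrderNo}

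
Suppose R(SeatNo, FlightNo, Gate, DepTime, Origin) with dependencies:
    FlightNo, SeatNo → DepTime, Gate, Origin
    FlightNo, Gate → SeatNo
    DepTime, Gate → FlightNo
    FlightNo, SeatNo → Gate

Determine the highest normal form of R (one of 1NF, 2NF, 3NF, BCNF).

Candidate keys: {DepTime, Gate}, {FlightNo, Gate}, {FlightNo, SeatNo}. Prime attributes: {DepTime, FlightNo, Gate, SeatNo}.
Every FD has a superkey on the left, so the relation is in BCNF.

BCNF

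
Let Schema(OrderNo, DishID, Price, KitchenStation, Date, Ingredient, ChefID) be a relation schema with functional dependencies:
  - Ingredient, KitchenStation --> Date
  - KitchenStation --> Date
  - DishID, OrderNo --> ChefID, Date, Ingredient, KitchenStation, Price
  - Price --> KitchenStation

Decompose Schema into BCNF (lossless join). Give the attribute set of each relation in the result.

Candidate key of the original relation: {DishID, OrderNo}.
{ChefID, Date, DishID, Ingredient, KitchenStation, OrderNo, Price}: {Ingredient, KitchenStation} determines {Date, Ingredient, KitchenStation} here but is not a superkey — split on Ingredient, KitchenStation --> Date, giving {Date, Ingredient, KitchenStation} and {ChefID, DishID, Ingredient, KitchenStation, OrderNo, Price}.
{Date, Ingredient, KitchenStation}: {KitchenStation} determines {Date, KitchenStation} here but is not a superkey — split on KitchenStation --> Date, giving {Date, KitchenStation} and {Ingredient, KitchenStation}.
{Date, KitchenStation} is in BCNF.
{Ingredient, KitchenStation} is in BCNF.
{ChefID, DishID, Ingredient, KitchenStation, OrderNo, Price}: {Price} determines {KitchenStation, Price} here but is not a superkey — split on Price --> KitchenStation, giving {KitchenStation, Price} and {ChefID, DishID, Ingredient, OrderNo, Price}.
{KitchenStation, Price} is in BCNF.
{ChefID, DishID, Ingredient, OrderNo, Price} is in BCNF.

{ChefID, DishID, Ingredient, OrderNo, Price}; {Date, KitchenStation}; {Ingredient, KitchenStation}; {KitchenStation, Price}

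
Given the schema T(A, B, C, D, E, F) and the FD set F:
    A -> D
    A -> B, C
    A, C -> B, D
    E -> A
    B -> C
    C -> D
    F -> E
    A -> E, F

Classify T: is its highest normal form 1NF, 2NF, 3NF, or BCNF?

2NF

Candidate keys: {A}, {E}, {F}. Prime attributes: {A, E, F}.
For B -> C we have {B}⁺ = {B, C, D}; {B} is not a superkey, so BCNF fails.
B -> C determines the non-prime attribute {C} from a non-superkey — 3NF is violated.
With only single-attribute keys there can be no partial dependency, so 2NF holds.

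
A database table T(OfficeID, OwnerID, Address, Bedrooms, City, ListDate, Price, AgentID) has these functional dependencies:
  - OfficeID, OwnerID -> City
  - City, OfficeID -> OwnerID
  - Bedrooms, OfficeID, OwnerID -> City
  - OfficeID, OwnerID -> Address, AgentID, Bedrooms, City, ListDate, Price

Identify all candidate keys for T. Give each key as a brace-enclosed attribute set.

{OfficeID} never appears on the right of any FD, so every key must include it.
{City, OfficeID}⁺ = {Address, AgentID, Bedrooms, City, ListDate, OfficeID, OwnerID, Price}, which is every attribute, so {City, OfficeID} is a candidate key.
{OfficeID, OwnerID}⁺ = {Address, AgentID, Bedrooms, City, ListDate, OfficeID, OwnerID, Price}, which is every attribute, so {OfficeID, OwnerID} is a candidate key.
These are minimal and exhaustive — every other superkey contains one of them.

{City, OfficeID}, {OfficeID, OwnerID}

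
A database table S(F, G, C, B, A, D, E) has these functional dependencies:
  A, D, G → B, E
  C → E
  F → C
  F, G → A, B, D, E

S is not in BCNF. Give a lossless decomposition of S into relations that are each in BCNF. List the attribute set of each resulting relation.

Candidate key of the original relation: {F, G}.
In {A, B, C, D, E, F, G}, {A, D, G} is not a superkey ({A, D, G}⁺ restricted to this set is {A, B, D, E, G}), so split on A, D, G → B, E into {A, B, D, E, G} and {A, C, D, F, G}.
{A, B, D, E, G} has no BCNF violation.
In {A, C, D, F, G}, {F} is not a superkey ({F}⁺ restricted to this set is {C, F}), so split on F → C into {C, F} and {A, D, F, G}.
{C, F} has no BCNF violation.
{A, D, F, G} has no BCNF violation.

{A, B, D, E, G}; {A, D, F, G}; {C, F}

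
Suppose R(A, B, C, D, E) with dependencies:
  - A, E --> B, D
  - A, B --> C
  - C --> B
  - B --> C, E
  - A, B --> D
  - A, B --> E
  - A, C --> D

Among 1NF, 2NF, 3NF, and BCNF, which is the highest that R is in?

Candidate keys: {A, B}, {A, C}, {A, E}. Prime attributes: {A, B, C, E}.
C --> B: {C}⁺ = {B, C, E}, which is not all of the attributes, so the left side is not a superkey — BCNF is violated.
But every attribute on its right side ({B}) is prime, and the same holds for every other non-superkey FD, so 3NF still holds.

3NF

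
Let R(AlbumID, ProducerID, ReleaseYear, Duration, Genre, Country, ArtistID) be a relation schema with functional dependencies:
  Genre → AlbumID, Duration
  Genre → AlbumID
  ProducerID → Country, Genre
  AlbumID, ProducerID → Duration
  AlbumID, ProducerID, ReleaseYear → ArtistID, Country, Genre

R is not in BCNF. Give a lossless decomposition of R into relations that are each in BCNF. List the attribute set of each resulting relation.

Candidate key of the original relation: {ProducerID, ReleaseYear}.
Within {AlbumID, ArtistID, Country, Duration, Genre, ProducerID, ReleaseYear}: {Genre}⁺ ∩ {AlbumID, ArtistID, Country, Duration, Genre, ProducerID, ReleaseYear} = {AlbumID, Duration, Genre}, not the whole set, so Genre → AlbumID, Duration violates BCNF; decompose into {AlbumID, Duration, Genre} and {ArtistID, Country, Genre, ProducerID, ReleaseYear}.
{AlbumID, Duration, Genre}: every determinant is a superkey — BCNF.
Within {ArtistID, Country, Genre, ProducerID, ReleaseYear}: {ProducerID}⁺ ∩ {ArtistID, Country, Genre, ProducerID, ReleaseYear} = {Country, Genre, ProducerID}, not the whole set, so ProducerID → Country, Genre violates BCNF; decompose into {Country, Genre, ProducerID} and {ArtistID, ProducerID, ReleaseYear}.
{Country, Genre, ProducerID}: every determinant is a superkey — BCNF.
{ArtistID, ProducerID, ReleaseYear}: every determinant is a superkey — BCNF.

{AlbumID, Duration, Genre}; {ArtistID, ProducerID, ReleaseYear}; {Country, Genre, ProducerID}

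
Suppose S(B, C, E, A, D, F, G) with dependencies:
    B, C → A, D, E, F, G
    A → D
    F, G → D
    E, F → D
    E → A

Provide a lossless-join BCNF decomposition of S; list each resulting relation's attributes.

{A, D}; {A, E}; {B, C, E, F, G}

Candidate key of the original relation: {B, C}.
Within {A, B, C, D, E, F, G}: {A}⁺ ∩ {A, B, C, D, E, F, G} = {A, D}, not the whole set, so A → D violates BCNF; decompose into {A, D} and {A, B, C, E, F, G}.
{A, D}: every determinant is a superkey — BCNF.
Within {A, B, C, E, F, G}: {E, F}⁺ ∩ {A, B, C, E, F, G} = {A, E, F}, not the whole set, so E, F → A violates BCNF; decompose into {A, E, F} and {B, C, E, F, G}.
Within {A, E, F}: {E}⁺ ∩ {A, E, F} = {A, E}, not the whole set, so E → A violates BCNF; decompose into {A, E} and {E, F}.
{A, E}: every determinant is a superkey — BCNF.
{E, F}: every determinant is a superkey — BCNF.
{B, C, E, F, G}: every determinant is a superkey — BCNF.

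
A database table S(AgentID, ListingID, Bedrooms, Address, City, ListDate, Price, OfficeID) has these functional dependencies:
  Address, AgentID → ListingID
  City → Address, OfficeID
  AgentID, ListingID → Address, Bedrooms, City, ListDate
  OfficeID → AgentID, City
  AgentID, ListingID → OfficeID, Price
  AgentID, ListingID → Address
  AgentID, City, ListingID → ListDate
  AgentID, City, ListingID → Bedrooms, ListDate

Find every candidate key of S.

Closure of {City} is {Address, AgentID, Bedrooms, City, ListDate, ListingID, OfficeID, Price}, the whole schema; {City} is a candidate key.
Closure of {OfficeID} is {Address, AgentID, Bedrooms, City, ListDate, ListingID, OfficeID, Price}, the whole schema; {OfficeID} is a candidate key.
Closure of {Address, AgentID} is {Address, AgentID, Bedrooms, City, ListDate, ListingID, OfficeID, Price}, the whole schema; {Address, AgentID} is a candidate key.
Closure of {AgentID, ListingID} is {Address, AgentID, Bedrooms, City, ListDate, ListingID, OfficeID, Price}, the whole schema; {AgentID, ListingID} is a candidate key.
No proper subset of any of these is a key, and no other minimal superkey exists.

{Address, AgentID}, {AgentID, ListingID}, {City}, {OfficeID}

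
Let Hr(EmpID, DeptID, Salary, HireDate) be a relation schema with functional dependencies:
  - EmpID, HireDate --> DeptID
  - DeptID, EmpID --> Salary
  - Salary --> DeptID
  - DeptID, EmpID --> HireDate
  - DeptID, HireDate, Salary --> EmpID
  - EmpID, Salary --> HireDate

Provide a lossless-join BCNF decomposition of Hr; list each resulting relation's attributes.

Candidate keys of the original relation: {DeptID, EmpID}, {EmpID, HireDate}, {EmpID, Salary}, {HireDate, Salary}.
{DeptID, EmpID, HireDate, Salary}: {Salary} determines {DeptID, Salary} here but is not a superkey — split on Salary --> DeptID, giving {DeptID, Salary} and {EmpID, HireDate, Salary}.
{DeptID, Salary}: every determinant is a superkey — BCNF.
{EmpID, HireDate, Salary}: every determinant is a superkey — BCNF.

{DeptID, Salary}; {EmpID, HireDate, Salary}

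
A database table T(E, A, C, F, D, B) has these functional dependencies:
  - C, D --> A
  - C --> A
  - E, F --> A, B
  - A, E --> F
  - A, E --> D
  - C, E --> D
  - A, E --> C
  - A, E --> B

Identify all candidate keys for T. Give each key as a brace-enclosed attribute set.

{A, E}, {C, E}, {E, F}

Attributes never on any right-hand side: {E} — every candidate key must contain it.
{A, E} is a candidate key since {A, E}⁺ = {A, B, C, D, E, F} covers every attribute.
{C, E} is a candidate key since {C, E}⁺ = {A, B, C, D, E, F} covers every attribute.
{E, F} is a candidate key since {E, F}⁺ = {A, B, C, D, E, F} covers every attribute.
These are minimal and exhaustive — every other superkey contains one of them.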